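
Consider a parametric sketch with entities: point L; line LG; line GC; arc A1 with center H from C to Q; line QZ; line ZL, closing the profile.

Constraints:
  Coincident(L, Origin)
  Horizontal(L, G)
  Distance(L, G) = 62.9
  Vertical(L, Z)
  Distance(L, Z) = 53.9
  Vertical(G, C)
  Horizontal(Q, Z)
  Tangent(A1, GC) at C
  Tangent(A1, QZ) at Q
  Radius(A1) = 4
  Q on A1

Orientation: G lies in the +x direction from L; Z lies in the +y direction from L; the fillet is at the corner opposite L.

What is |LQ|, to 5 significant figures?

79.840

L is at the origin; LG is horizontal with |LG| = 62.9 and G on the +x side, so G = (62.900, 0.0000). LZ is vertical with |LZ| = 53.9 and Z on the +y side, so Z = (0.0000, 53.900). The virtual corner opposite L is at (62.900, 53.900). Tangency of A1 to GC means the radius HC is perpendicular to GC and A1 meets QZ tangentially, so HQ is at right angles to QZ, with radius 4.0, so the center H sits 4.0 in from both sides at H = (58.900, 49.900). That places the tangent points at C = (62.900, 49.900) on GC and Q = (58.900, 53.900) on QZ. Then |LQ| = |Q − L| = 79.840.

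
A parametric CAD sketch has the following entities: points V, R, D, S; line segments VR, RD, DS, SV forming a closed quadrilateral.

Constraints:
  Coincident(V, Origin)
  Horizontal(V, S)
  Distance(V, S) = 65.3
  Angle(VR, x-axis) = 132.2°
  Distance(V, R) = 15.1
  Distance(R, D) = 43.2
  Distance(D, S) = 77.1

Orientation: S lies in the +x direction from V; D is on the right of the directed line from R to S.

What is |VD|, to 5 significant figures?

32.093

Checks: |VS| = 65.30 ✓; |VR| = 15.10 ✓; |RD| = 43.20 ✓; |DS| = 77.10 ✓.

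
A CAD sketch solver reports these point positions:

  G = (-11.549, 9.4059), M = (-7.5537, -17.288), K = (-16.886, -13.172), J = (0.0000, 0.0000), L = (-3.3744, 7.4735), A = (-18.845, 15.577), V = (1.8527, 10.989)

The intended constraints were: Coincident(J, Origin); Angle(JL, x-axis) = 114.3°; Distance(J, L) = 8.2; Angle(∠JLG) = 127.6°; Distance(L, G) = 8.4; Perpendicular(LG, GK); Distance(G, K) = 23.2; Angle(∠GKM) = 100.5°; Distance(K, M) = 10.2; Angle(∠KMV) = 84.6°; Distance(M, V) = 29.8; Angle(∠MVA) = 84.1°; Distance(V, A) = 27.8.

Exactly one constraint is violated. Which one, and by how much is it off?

Distance(V, A) = 27.8 — off by 6.60.

J = (0.00, 0.00) ✓; JL at 114.3° ✓; |JL| = 8.200 ✓; ∠JLG = 127.6° ✓; |LG| = 8.400 ✓; ∠(LG, GK) = 90.00° ✓; |GK| = 23.20 ✓; ∠GKM = 100.5° ✓; |KM| = 10.20 ✓; ∠KMV = 84.60° ✓; |MV| = 29.80 ✓; ∠MVA = 84.10° ✓; |VA| = 21.20 ✗.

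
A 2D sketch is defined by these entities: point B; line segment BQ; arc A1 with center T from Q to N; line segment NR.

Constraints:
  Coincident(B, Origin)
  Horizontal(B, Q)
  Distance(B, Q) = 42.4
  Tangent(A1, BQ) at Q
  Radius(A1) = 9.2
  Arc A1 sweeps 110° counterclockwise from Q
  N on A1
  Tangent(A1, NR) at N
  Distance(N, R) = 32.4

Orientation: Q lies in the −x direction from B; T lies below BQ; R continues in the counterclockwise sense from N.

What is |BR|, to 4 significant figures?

58.55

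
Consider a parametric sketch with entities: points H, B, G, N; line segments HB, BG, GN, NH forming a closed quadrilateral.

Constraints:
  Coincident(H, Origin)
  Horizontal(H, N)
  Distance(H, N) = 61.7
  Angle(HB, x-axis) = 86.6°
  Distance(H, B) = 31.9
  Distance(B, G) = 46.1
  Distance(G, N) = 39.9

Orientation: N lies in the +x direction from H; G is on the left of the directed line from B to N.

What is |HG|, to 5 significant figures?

60.553

Checks: |BG| = 46.10 ✓; |GN| = 39.90 ✓.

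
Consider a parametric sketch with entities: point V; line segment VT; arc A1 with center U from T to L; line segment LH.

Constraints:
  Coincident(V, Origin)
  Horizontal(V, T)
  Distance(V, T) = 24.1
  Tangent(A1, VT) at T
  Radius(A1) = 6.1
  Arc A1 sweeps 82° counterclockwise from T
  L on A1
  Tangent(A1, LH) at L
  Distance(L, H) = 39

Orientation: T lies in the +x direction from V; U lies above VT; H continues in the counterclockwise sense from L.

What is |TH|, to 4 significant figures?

45.35

V is at the origin; VT is horizontal with |VT| = 24.1 and T on the +x side, so T = (24.10, 0.000). A1 meets VT tangentially, so UT is at right angles to VT, so U = T + (0, 6.1) = (24.10, 6.100). On A1, T sits at bearing -90° from U; an 82° counterclockwise sweep puts L at bearing -8°, so L = U + 6.1·(cos -8°, sin -8°) = (30.14, 5.251). A1 meets LH tangentially, so UL is at right angles to LH, so LH runs along (−sin -8°, cos -8°); with |LH| = 39.0, H = (35.57, 43.87). Then |TH| = |H − T| = 45.35.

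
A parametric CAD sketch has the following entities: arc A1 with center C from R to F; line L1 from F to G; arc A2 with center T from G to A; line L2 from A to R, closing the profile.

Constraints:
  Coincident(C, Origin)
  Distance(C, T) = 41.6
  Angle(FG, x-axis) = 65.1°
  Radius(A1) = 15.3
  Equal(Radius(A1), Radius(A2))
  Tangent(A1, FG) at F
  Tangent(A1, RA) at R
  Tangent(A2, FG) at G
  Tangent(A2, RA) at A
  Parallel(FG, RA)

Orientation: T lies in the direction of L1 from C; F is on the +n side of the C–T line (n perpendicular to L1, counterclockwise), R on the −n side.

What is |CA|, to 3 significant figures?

44.3

Tangency of A1 to both parallel lines with radius 15.3 puts F and R at C ± 15.3·n: F = (-13.9, 6.44), R = (13.9, -6.44). Equal radii place G and A the same way about T: G = T + 15.3·n = (3.64, 44.2), A = T − 15.3·n = (31.4, 31.3). Then |CA| = |A − C| = 44.3.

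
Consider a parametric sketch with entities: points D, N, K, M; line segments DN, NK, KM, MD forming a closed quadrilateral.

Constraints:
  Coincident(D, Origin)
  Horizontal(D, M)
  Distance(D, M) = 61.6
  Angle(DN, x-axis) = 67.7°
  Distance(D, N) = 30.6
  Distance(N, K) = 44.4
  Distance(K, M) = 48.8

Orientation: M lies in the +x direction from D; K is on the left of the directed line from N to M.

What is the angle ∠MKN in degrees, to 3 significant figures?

75.9°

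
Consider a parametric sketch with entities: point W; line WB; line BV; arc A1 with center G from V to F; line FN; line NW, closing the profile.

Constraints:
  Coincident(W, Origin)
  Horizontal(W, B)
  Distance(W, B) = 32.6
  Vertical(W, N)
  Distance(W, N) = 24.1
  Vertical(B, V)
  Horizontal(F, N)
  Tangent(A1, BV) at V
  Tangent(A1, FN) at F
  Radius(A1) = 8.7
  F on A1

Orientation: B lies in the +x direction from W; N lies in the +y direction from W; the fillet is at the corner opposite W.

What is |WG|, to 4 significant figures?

28.43

W and N share the same x with |WN| = 24.1 and N on the +y side, so N = (0.000, 24.10). The virtual corner opposite W is at (32.60, 24.10). Since A1 is tangent to BV there, GV ⟂ BV and tangency of A1 to FN means the radius GF is perpendicular to FN, with radius 8.7, so the center G sits 8.7 in from both sides at G = (23.90, 15.40). Then |WG| = |G − W| = 28.43.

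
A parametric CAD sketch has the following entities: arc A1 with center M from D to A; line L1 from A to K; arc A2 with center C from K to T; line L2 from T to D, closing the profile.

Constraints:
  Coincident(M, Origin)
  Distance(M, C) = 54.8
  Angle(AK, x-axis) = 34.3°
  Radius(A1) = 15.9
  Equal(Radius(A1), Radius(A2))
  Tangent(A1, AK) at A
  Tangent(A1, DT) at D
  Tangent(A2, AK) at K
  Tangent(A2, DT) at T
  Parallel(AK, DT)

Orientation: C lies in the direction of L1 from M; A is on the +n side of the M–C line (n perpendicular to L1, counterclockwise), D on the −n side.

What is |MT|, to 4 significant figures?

57.06

Tangency of A1 to both parallel lines with radius 15.9 puts A and D at M ± 15.9·n: A = (-8.960, 13.13), D = (8.960, -13.13). Equal radii place K and T the same way about C: K = C + 15.9·n = (36.31, 44.02), T = C − 15.9·n = (54.23, 17.75). Then |MT| = |T − M| = 57.06.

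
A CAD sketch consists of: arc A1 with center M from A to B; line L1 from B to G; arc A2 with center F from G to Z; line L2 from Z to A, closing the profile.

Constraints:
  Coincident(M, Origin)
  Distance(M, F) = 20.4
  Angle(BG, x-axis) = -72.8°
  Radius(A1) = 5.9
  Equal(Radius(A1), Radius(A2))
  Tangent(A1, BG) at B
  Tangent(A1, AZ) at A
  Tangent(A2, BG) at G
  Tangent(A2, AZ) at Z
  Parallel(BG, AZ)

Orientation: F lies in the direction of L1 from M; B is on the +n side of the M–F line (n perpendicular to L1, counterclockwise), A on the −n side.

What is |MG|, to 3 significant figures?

21.2

The slot axis is L1's direction at -72.8°, so u = (cos -72.8°, sin -72.8°) = (0.296, -0.955) and n = (−sin -72.8°, cos -72.8°) = (0.955, 0.296). M is at the origin and F lies 20.4 along u from M, so F = 20.4·u = (6.03, -19.5). Tangency of A1 to both parallel lines with radius 5.9 puts B and A at M ± 5.9·n: B = (5.64, 1.74), A = (-5.64, -1.74). Equal radii place G and Z the same way about F: G = F + 5.9·n = (11.7, -17.7), Z = F − 5.9·n = (0.396, -21.2). Then |MG| = |G − M| = 21.2.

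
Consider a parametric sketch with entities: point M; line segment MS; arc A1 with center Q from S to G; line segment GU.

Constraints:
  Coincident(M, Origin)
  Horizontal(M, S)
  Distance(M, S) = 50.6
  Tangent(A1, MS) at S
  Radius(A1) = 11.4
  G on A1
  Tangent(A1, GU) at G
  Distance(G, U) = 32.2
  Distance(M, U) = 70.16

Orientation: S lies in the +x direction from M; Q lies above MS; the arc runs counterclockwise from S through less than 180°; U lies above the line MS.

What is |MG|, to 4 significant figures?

63.26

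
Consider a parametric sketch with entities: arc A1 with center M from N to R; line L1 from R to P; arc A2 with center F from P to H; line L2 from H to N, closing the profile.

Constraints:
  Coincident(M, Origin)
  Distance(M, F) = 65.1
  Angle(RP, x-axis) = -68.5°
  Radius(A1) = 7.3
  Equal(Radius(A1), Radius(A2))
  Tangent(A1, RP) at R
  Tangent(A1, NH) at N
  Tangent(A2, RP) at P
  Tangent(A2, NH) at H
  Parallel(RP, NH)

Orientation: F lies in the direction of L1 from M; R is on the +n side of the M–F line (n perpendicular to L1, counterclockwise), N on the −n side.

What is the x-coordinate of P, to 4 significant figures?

30.65

The slot axis is L1's direction at -68.5°, so u = (cos -68.5°, sin -68.5°) = (0.3665, -0.9304) and n = (−sin -68.5°, cos -68.5°) = (0.9304, 0.3665). M is at the origin and F lies 65.1 along u from M, so F = 65.1·u = (23.86, -60.57). Tangency of A1 to both parallel lines with radius 7.3 puts R and N at M ± 7.3·n: R = (6.792, 2.675), N = (-6.792, -2.675). Equal radii place P and H the same way about F: P = F + 7.3·n = (30.65, -57.89), H = F − 7.3·n = (17.07, -63.25). So P.x = 30.65.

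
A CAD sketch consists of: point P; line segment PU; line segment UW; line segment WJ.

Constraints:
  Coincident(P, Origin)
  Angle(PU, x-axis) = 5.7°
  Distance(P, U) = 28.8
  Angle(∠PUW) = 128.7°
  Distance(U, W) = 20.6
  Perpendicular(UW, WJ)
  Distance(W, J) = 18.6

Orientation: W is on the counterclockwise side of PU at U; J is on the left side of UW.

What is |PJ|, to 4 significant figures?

38.80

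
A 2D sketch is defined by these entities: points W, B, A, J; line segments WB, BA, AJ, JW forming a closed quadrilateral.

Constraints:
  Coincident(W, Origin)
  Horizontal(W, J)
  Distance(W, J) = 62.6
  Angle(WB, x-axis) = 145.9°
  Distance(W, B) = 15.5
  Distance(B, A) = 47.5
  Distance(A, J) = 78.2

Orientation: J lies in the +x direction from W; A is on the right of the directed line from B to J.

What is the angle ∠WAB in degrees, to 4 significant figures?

17.09°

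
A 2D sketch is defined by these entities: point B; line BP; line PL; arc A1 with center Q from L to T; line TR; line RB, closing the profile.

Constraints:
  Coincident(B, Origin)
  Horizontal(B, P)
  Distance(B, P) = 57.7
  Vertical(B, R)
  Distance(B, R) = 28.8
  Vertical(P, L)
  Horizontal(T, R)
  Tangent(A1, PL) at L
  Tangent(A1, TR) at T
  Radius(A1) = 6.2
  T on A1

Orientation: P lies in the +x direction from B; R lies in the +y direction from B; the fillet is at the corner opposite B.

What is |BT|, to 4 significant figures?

59.01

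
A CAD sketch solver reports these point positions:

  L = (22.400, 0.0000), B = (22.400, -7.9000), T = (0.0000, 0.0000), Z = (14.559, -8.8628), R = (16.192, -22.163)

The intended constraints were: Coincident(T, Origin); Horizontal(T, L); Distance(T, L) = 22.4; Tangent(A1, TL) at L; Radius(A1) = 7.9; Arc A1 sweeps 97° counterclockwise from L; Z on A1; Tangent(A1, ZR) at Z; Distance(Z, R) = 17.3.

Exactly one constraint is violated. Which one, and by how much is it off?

Distance(Z, R) = 17.3 — off by 3.90.

T = (0.00, 0.00) ✓; T.y = 0.00, L.y = 0.00 ✓; |TL| = 22.40 ✓; ∠(BL, LT) = 90.00° ✓; |BL| = 7.900 ✓; bearing(B→Z) − bearing(B→L) = 97.00° ✓; |BZ| = 7.900 ✓; ∠(BZ, ZR) = 90.00° ✓; |ZR| = 13.40 ✗.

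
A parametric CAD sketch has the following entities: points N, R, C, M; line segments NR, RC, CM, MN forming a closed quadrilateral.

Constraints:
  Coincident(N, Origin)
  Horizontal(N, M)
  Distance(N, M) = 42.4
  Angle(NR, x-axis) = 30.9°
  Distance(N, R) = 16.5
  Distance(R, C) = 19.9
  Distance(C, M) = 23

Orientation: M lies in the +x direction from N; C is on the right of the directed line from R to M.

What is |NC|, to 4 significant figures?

23.84

Checks: N = (0.00, 0.00) ✓; |RC| = 19.90 ✓; |CM| = 23.00 ✓.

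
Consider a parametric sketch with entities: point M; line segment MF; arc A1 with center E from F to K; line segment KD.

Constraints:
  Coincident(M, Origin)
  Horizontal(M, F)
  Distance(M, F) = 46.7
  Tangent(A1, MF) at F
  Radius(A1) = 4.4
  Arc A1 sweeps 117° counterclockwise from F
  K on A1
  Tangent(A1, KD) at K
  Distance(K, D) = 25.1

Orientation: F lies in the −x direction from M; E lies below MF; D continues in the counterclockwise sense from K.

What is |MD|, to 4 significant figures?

48.64

M is at the origin; M and F share the same y with |MF| = 46.7 and F on the −x side, so F = (-46.70, 0.000). Tangency of A1 to MF means the radius EF is perpendicular to MF, so E = F + (0, -4.4) = (-46.70, -4.400). On A1, F sits at bearing 90° from E; a 117° counterclockwise sweep puts K at bearing 207°, so K = E + 4.4·(cos 207°, sin 207°) = (-50.62, -6.398). Since A1 is tangent to KD there, EK ⟂ KD, so KD runs along (−sin 207°, cos 207°); with |KD| = 25.1, D = (-39.23, -28.76). Then |MD| = |D − M| = 48.64.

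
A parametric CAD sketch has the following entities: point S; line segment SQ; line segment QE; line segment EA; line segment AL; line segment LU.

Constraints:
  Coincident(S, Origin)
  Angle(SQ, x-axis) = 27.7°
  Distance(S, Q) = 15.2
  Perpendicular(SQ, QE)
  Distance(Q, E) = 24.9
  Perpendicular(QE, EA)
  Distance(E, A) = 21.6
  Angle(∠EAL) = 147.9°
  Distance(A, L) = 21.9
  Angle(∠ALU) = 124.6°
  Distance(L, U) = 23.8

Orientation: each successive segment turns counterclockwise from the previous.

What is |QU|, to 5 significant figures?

42.511

∠EAL = 147.9° gives AL at -120.20° from the x-axis; with |AL| = 21.9, L = (-28.257, 0.14369). ∠ALU = 124.6° gives LU at -64.800° from the x-axis; with |LU| = 23.8, U = (-18.124, -21.391). Then |QU| = |U − Q| = 42.511.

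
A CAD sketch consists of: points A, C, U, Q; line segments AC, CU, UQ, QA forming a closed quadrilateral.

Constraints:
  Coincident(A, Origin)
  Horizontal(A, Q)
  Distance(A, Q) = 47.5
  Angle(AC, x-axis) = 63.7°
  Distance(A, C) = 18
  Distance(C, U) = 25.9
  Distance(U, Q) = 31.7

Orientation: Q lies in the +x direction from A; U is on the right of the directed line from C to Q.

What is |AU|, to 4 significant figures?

18.76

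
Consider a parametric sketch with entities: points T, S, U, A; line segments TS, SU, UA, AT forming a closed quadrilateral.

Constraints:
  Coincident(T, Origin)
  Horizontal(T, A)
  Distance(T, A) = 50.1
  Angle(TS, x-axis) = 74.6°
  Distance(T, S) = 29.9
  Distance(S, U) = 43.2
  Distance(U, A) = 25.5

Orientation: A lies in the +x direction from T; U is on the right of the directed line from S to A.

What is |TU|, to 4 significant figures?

28.53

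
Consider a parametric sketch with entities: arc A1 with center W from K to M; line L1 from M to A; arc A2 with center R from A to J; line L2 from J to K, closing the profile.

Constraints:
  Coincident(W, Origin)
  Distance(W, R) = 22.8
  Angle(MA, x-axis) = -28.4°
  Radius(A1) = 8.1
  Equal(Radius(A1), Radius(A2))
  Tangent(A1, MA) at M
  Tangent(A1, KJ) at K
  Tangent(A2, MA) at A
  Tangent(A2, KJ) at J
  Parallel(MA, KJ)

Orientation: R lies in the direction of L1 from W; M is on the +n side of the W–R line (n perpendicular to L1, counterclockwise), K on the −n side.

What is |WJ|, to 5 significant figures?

24.196

The slot axis is L1's direction at -28.4°, so u = (cos -28.4°, sin -28.4°) = (0.87965, -0.47562) and n = (−sin -28.4°, cos -28.4°) = (0.47562, 0.87965). W is at the origin and R lies 22.8 along u from W, so R = 22.8·u = (20.056, -10.844). Tangency of A1 to both parallel lines with radius 8.1 puts M and K at W ± 8.1·n: M = (3.8526, 7.1252), K = (-3.8526, -7.1252). Equal radii place A and J the same way about R: A = R + 8.1·n = (23.909, -3.7191), J = R − 8.1·n = (16.203, -17.969). Then |WJ| = |J − W| = 24.196.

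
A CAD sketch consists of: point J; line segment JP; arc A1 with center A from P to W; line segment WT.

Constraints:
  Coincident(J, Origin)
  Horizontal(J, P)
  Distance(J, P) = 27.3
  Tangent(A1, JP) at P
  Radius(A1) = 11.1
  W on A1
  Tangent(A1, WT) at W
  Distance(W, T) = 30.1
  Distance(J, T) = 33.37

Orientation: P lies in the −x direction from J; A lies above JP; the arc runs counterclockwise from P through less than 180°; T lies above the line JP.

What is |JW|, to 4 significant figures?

18.42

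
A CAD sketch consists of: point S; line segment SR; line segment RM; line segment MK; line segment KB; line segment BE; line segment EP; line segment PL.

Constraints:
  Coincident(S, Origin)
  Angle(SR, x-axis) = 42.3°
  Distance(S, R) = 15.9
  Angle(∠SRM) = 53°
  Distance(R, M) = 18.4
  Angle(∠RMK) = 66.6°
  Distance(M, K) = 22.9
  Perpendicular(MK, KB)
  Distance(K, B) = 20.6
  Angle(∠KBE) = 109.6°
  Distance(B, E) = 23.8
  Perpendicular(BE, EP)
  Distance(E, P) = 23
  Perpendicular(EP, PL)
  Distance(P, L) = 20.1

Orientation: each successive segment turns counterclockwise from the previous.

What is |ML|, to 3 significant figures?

11.7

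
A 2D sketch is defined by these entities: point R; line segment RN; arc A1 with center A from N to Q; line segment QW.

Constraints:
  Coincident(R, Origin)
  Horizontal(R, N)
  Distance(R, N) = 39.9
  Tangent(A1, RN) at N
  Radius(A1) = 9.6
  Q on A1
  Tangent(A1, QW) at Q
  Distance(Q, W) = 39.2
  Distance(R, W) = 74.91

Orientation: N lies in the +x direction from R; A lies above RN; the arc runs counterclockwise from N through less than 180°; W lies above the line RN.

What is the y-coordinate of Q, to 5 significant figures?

6.8493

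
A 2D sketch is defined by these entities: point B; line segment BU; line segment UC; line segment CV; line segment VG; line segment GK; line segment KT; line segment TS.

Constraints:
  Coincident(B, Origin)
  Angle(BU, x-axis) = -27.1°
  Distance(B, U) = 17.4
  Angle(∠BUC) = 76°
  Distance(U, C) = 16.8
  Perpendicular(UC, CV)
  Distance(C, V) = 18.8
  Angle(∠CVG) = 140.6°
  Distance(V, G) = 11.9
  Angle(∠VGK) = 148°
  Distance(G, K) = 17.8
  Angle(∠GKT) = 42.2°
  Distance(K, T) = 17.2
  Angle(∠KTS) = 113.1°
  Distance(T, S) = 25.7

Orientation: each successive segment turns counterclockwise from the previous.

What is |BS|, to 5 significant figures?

22.567

∠GKT = 42.2° gives KT at 16.100° from the x-axis; with |KT| = 17.2, T = (-2.5095, -2.9498). ∠KTS = 113.1° gives TS at 83.000° from the x-axis; with |TS| = 25.7, S = (0.62256, 22.559). Then |BS| = |S − B| = 22.567.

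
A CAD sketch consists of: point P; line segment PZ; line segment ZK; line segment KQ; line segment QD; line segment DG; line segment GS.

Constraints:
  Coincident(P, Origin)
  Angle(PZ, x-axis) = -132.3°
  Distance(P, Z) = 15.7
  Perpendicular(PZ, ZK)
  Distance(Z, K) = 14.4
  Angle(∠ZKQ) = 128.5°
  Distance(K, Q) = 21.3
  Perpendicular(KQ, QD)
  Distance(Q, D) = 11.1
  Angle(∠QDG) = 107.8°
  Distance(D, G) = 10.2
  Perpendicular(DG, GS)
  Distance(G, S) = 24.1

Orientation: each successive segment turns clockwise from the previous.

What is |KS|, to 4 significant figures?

9.695

P is at the origin; PZ runs at -132.3° with length 15.7, so Z = (-10.57, -11.61). The perpendicularity gives ZK at right angles to PZ, so ZK runs at 137.7°; with |ZK| = 14.4, K = (-21.22, -1.921). ∠ZKQ = 128.5° gives KQ at 86.20° from the x-axis; with |KQ| = 21.3, Q = (-19.81, 19.33). KQ ⟂ QD, so QD runs at -3.800°; with |QD| = 11.1, D = (-8.730, 18.60). ∠QDG = 107.8° gives DG at -76.00° from the x-axis; with |DG| = 10.2, G = (-6.262, 8.700). DG is perpendicular to GS, so GS runs at -166.0°; with |GS| = 24.1, S = (-29.65, 2.869). Then |KS| = |S − K| = 9.695.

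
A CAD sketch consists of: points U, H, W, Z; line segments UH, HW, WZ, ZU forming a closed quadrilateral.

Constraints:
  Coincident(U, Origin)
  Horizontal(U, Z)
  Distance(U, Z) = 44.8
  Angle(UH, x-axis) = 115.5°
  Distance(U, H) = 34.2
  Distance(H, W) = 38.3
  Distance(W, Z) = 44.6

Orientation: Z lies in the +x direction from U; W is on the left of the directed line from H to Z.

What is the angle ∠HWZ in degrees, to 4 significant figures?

107.7°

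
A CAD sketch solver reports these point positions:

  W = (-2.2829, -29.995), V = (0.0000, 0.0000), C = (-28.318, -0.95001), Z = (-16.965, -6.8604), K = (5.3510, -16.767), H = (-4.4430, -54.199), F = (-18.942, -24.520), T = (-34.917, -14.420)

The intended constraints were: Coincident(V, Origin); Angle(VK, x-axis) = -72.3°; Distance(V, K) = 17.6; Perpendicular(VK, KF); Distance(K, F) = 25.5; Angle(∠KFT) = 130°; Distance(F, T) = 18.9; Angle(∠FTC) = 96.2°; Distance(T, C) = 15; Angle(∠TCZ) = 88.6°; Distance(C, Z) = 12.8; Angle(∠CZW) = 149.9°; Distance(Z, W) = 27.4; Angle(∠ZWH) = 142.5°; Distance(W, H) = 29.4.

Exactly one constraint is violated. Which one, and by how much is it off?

Distance(W, H) = 29.4 — off by 5.10.

V = (0.00, 0.00) ✓; VK at -72.30° ✓; |VK| = 17.60 ✓; ∠(VK, KF) = 90.00° ✓; |KF| = 25.50 ✓; ∠KFT = 130.0° ✓; |FT| = 18.90 ✓; ∠FTC = 96.20° ✓; |TC| = 15.00 ✓; ∠TCZ = 88.60° ✓; |CZ| = 12.80 ✓; ∠CZW = 149.9° ✓; |ZW| = 27.40 ✓; ∠ZWH = 142.5° ✓; |WH| = 24.30 ✗.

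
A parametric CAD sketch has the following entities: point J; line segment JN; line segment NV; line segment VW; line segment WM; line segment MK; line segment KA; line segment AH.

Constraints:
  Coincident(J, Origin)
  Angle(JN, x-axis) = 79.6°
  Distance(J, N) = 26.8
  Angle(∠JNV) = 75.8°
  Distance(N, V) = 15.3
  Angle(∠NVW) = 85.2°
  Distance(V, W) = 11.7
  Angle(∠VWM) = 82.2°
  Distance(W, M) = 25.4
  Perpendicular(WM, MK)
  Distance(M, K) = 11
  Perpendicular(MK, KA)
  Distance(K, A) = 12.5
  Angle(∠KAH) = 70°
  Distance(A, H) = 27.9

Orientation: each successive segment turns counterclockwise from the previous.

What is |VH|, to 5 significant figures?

33.965

J is at the origin; JN runs at 79.6° with length 26.8, so N = (4.8379, 26.360). ∠JNV = 75.8° gives NV at -176.20° from the x-axis; with |NV| = 15.3, V = (-10.428, 25.346). ∠NVW = 85.2° gives VW at -81.400° from the x-axis; with |VW| = 11.7, W = (-8.6789, 13.777). ∠VWM = 82.2° gives WM at 16.400° from the x-axis; with |WM| = 25.4, M = (15.688, 20.949). The perpendicularity gives MK at right angles to WM, so MK runs at 106.40°; with |MK| = 11.0, K = (12.582, 31.501). The perpendicularity gives KA at right angles to MK, so KA runs at -163.60°; with |KA| = 12.5, A = (0.59051, 27.972). ∠KAH = 70.0° gives AH at -53.600° from the x-axis; with |AH| = 27.9, H = (17.147, 5.5154). Then |VH| = |H − V| = 33.965.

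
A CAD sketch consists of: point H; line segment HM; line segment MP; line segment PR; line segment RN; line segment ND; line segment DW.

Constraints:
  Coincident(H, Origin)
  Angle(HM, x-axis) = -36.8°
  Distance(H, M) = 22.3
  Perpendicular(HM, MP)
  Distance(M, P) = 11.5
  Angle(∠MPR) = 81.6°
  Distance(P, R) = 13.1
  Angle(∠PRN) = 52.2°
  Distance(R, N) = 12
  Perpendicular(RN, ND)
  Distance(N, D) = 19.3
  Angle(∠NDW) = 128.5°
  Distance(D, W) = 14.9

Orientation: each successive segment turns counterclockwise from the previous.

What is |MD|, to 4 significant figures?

17.70

∠PRN = 52.2° gives RN at -80.60° from the x-axis; with |RN| = 12.0, N = (15.18, -9.758). RN is perpendicular to ND, so ND runs at 9.400°; with |ND| = 19.3, D = (34.22, -6.606). Then |MD| = |D − M| = 17.70.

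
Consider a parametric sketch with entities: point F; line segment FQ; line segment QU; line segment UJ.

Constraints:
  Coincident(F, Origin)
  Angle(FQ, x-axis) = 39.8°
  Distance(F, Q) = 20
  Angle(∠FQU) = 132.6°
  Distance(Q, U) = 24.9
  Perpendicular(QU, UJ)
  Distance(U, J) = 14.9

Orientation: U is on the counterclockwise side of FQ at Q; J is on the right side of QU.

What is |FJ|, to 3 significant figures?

48.5

F is at the origin; FQ runs at 39.8° with length 20.0, so Q = 20.0·(cos 39.8°, sin 39.8°) = (15.4, 12.8). ∠FQU = 132.6°, so QU runs at 39.8° + (180° − 132.6°) = 87.2° from the x-axis; with |QU| = 24.9, U = Q + 24.9·(cos 87.2°, sin 87.2°) = (16.6, 37.7). The perpendicularity gives UJ at right angles to QU; with |UJ| = 14.9 on the right of QU, J = U + 14.9·(0.999, -0.0488) = (31.5, 36.9). Then |FJ| = |J − F| = 48.5.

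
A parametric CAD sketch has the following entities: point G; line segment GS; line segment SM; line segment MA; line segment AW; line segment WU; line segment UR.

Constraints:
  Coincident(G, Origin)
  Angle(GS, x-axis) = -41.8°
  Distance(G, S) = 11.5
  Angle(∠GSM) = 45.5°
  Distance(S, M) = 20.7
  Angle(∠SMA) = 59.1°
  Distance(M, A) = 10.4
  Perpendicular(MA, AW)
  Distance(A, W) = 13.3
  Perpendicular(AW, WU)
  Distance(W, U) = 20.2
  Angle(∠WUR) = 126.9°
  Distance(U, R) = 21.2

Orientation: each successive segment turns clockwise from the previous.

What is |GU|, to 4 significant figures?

24.26

G is at the origin; GS runs at -41.8° with length 11.5, so S = (8.573, -7.665). ∠GSM = 45.5° gives SM at -176.3° from the x-axis; with |SM| = 20.7, M = (-12.08, -9.001). ∠SMA = 59.1° gives MA at 62.80° from the x-axis; with |MA| = 10.4, A = (-7.330, 0.2490). MA ⟂ AW, so AW runs at -27.20°; with |AW| = 13.3, W = (4.499, -5.830). AW is perpendicular to WU, so WU runs at -117.2°; with |WU| = 20.2, U = (-4.734, -23.80). Then |GU| = |U − G| = 24.26.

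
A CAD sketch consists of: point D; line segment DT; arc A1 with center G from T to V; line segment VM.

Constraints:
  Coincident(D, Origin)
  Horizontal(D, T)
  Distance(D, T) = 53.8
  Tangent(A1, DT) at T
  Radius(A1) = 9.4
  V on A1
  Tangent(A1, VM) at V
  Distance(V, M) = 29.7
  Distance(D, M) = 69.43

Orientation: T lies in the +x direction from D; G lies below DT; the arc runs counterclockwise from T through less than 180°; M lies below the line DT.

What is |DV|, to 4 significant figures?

46.94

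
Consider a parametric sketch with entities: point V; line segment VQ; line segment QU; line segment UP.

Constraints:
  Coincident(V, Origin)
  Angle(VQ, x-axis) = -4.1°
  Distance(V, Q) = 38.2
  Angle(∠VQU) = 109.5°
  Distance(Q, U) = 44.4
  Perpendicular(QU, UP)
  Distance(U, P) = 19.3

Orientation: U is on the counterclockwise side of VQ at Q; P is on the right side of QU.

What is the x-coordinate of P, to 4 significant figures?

73.56

V is at the origin; VQ runs at -4.1° with length 38.2, so Q = 38.2·(cos -4.1°, sin -4.1°) = (38.10, -2.731). ∠VQU = 109.5°, so QU runs at -4.1° + (180° − 109.5°) = 66.40° from the x-axis; with |QU| = 44.4, U = Q + 44.4·(cos 66.40°, sin 66.40°) = (55.88, 37.96). QU ⟂ UP; with |UP| = 19.3 on the right of QU, P = U + 19.3·(0.9164, -0.4003) = (73.56, 30.23). So P.x = 73.56.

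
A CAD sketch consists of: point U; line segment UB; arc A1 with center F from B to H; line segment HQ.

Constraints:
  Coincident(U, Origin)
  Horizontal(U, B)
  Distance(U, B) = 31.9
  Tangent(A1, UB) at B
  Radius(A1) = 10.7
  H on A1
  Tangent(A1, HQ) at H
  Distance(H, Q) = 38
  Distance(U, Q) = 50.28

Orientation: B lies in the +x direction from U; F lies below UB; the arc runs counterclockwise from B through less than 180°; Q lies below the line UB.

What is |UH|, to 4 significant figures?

23.30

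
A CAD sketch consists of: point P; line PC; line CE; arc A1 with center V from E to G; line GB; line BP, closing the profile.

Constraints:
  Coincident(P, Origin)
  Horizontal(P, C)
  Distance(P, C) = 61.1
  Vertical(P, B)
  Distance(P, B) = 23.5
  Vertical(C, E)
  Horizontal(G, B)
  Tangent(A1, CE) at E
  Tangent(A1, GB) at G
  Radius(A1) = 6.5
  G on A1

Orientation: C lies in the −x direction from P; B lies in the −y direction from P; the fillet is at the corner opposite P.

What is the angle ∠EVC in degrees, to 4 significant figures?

69.08°

P is at the origin; PC is horizontal with |PC| = 61.1 and C on the −x side, so C = (-61.10, 0.000). PB is vertical with |PB| = 23.5 and B on the −y side, so B = (0.000, -23.50). The virtual corner opposite P is at (-61.10, -23.50). Tangency of A1 to CE means the radius VE is perpendicular to CE and since A1 is tangent to GB there, VG ⟂ GB, with radius 6.5, so the center V sits 6.5 in from both sides at V = (-54.60, -17.00). That places the tangent points at E = (-61.10, -17.00) on CE and G = (-54.60, -23.50) on GB. Then cos ∠EVC = VE·VC / (|VE||VC|), giving 69.08°.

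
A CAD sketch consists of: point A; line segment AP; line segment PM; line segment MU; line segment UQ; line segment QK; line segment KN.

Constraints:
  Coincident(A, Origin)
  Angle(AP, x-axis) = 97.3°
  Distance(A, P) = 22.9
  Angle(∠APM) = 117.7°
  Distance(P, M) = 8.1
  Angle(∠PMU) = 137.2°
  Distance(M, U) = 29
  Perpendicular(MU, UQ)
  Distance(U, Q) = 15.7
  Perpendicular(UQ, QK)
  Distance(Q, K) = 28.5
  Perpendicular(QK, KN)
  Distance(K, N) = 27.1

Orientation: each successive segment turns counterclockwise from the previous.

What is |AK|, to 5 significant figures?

11.922

A is at the origin; AP runs at 97.3° with length 22.9, so P = (-2.9098, 22.714). ∠APM = 117.7° gives PM at 159.60° from the x-axis; with |PM| = 8.1, M = (-10.502, 25.538). ∠PMU = 137.2° gives MU at -157.60° from the x-axis; with |MU| = 29.0, U = (-37.314, 14.487). The perpendicularity gives UQ at right angles to MU, so UQ runs at -67.600°; with |UQ| = 15.7, Q = (-31.331, -0.028597). UQ is perpendicular to QK, so QK runs at 22.400°; with |QK| = 28.5, K = (-4.9812, 10.832). Then |AK| = |K − A| = 11.922.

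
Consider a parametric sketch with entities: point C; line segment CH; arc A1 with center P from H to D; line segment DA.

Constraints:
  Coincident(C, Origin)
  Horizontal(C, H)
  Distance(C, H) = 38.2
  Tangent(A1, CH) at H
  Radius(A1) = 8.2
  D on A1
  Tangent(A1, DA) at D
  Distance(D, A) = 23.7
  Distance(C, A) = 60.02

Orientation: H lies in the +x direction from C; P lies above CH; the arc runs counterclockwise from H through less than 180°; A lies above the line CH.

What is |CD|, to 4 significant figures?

46.44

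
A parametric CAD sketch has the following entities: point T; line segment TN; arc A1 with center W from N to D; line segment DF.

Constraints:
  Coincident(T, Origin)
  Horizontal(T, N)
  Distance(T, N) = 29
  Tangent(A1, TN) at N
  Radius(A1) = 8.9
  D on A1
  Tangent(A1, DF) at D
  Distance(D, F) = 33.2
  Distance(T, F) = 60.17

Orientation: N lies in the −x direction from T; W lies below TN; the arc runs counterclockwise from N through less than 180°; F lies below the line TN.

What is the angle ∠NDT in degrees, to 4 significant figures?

27.64°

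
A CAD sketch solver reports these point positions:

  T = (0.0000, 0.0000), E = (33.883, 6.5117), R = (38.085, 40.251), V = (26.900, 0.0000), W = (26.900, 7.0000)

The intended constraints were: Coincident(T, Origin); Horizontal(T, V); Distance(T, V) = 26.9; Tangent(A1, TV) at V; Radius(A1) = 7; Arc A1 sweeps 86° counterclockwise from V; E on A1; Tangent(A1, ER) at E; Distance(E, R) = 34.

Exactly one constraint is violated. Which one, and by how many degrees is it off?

Tangent(A1, ER) at E — off by 3.10°.

T = (0.00, 0.00) ✓; T.y = 0.00, V.y = 0.00 ✓; |TV| = 26.90 ✓; ∠(WV, VT) = 90.00° ✓; |WV| = 7.000 ✓; bearing(W→E) − bearing(W→V) = 86.00° ✓; |WE| = 7.000 ✓; ∠(WE, ER) = 93.10° ✗; |ER| = 34.00 ✓.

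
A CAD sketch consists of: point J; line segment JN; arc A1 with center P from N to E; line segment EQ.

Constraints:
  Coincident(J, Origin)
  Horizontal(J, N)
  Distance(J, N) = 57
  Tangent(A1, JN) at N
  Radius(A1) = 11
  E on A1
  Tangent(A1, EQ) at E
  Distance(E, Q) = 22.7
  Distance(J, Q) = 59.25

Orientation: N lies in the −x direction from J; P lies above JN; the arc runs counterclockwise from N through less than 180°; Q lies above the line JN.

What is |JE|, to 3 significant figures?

47.6

J is at the origin; J and N share the same y with |JN| = 57.0 and N on the −x side, so N = (-57.0, 0.00). Tangency of A1 to JN means the radius PN is perpendicular to JN, so P = N + (0, 11) = (-57.0, 11.0). Since PE ⟂ EQ (tangency), |PQ| = √(11.0² + 22.7²) = 25.2 regardless of where E sits on A1. So Q lies on both circle(J, 59.25) and circle(P, 25.2); the above-JN intersection is Q = (-48.1, 34.6). E is the foot of the tangent from Q: E = (-46.0, 12.0).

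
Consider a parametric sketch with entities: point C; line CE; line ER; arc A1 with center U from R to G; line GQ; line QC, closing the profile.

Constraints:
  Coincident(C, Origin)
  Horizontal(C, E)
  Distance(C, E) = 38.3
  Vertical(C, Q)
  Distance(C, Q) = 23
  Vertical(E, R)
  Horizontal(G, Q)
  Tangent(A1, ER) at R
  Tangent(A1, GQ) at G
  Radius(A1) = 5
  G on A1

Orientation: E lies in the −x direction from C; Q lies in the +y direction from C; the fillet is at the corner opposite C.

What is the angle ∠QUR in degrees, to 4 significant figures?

171.5°

C is at the origin; CE is horizontal with |CE| = 38.3 and E on the −x side, so E = (-38.30, 0.000). C and Q share the same x with |CQ| = 23.0 and Q on the +y side, so Q = (0.000, 23.00). The virtual corner opposite C is at (-38.30, 23.00). The tangent condition forces UR to be normal to ER and since A1 is tangent to GQ there, UG ⟂ GQ, with radius 5.0, so the center U sits 5.0 in from both sides at U = (-33.30, 18.00). That places the tangent points at R = (-38.30, 18.00) on ER and G = (-33.30, 23.00) on GQ. Then cos ∠QUR = UQ·UR / (|UQ||UR|), giving 171.5°.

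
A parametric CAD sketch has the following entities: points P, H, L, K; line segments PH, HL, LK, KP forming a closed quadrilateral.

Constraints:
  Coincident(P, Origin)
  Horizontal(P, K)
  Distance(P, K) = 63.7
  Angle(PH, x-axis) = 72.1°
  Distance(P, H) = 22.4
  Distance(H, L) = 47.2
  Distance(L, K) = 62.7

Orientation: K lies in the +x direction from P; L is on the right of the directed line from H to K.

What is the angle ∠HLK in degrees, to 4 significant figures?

65.26°

Checks: |HL| = 47.20 ✓; |LK| = 62.70 ✓.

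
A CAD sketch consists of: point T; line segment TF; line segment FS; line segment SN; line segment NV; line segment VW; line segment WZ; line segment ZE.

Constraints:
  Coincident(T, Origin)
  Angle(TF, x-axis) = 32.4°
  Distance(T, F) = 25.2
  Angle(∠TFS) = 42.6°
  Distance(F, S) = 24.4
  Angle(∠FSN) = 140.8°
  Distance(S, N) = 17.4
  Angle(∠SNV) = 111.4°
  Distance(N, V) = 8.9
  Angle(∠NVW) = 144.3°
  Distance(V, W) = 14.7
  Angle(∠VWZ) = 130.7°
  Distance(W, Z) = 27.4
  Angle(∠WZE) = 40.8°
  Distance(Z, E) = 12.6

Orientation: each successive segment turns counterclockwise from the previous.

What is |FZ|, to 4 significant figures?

22.40

T is at the origin; TF runs at 32.4° with length 25.2, so F = (21.28, 13.50). ∠TFS = 42.6° gives FS at 169.8° from the x-axis; with |FS| = 24.4, S = (-2.737, 17.82). ∠FSN = 140.8° gives SN at -151.0° from the x-axis; with |SN| = 17.4, N = (-17.96, 9.388). ∠SNV = 111.4° gives NV at -82.40° from the x-axis; with |NV| = 8.9, V = (-16.78, 0.5662). ∠NVW = 144.3° gives VW at -46.70° from the x-axis; with |VW| = 14.7, W = (-6.697, -10.13). ∠VWZ = 130.7° gives WZ at 2.600° from the x-axis; with |WZ| = 27.4, Z = (20.67, -8.889). Then |FZ| = |Z − F| = 22.40.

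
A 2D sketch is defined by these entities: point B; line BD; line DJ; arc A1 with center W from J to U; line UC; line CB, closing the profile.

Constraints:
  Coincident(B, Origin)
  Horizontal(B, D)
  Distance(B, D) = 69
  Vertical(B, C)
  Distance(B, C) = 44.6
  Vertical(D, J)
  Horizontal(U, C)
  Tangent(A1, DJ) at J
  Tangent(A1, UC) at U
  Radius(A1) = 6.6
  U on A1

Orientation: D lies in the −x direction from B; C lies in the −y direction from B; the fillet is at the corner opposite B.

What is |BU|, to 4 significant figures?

76.70

The virtual corner opposite B is at (-69.00, -44.60). A1 meets DJ tangentially, so WJ is at right angles to DJ and since A1 is tangent to UC there, WU ⟂ UC, with radius 6.6, so the center W sits 6.6 in from both sides at W = (-62.40, -38.00). That places the tangent points at J = (-69.00, -38.00) on DJ and U = (-62.40, -44.60) on UC. Then |BU| = |U − B| = 76.70.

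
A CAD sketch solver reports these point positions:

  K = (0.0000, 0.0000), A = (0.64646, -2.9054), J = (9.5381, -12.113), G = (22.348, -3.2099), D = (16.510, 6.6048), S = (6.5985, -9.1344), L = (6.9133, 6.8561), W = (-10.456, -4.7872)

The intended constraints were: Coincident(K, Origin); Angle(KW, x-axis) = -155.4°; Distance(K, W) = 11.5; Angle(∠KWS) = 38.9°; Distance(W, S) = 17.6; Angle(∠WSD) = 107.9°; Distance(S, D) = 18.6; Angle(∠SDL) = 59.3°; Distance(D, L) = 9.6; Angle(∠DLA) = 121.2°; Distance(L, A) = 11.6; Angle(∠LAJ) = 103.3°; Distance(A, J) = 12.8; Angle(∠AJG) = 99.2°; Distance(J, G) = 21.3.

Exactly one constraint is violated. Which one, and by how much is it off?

Distance(J, G) = 21.3 — off by 5.70.

K = (0.00, 0.00) ✓; KW at -155.4° ✓; |KW| = 11.50 ✓; ∠KWS = 38.90° ✓; |WS| = 17.60 ✓; ∠WSD = 107.9° ✓; |SD| = 18.60 ✓; ∠SDL = 59.30° ✓; |DL| = 9.600 ✓; ∠DLA = 121.2° ✓; |LA| = 11.60 ✓; ∠LAJ = 103.3° ✓; |AJ| = 12.80 ✓; ∠AJG = 99.20° ✓; |JG| = 15.60 ✗.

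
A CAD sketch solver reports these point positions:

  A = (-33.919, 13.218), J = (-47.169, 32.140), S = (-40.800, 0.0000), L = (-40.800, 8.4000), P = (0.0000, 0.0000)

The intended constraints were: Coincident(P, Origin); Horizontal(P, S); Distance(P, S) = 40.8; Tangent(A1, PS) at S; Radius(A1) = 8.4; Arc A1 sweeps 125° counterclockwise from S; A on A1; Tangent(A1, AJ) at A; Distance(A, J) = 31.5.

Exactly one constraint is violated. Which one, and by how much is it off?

Distance(A, J) = 31.5 — off by 8.40.

P = (0.00, 0.00) ✓; P.y = 0.00, S.y = 0.00 ✓; |PS| = 40.80 ✓; ∠(LS, SP) = 90.00° ✓; |LS| = 8.400 ✓; bearing(L→A) − bearing(L→S) = 125.0° ✓; |LA| = 8.400 ✓; ∠(LA, AJ) = 90.00° ✓; |AJ| = 23.10 ✗.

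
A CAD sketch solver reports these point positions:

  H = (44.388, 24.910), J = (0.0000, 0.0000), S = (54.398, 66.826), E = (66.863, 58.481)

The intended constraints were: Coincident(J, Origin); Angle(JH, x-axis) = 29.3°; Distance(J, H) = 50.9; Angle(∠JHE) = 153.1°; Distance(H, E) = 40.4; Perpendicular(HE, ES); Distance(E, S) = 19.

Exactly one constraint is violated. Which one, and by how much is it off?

Distance(E, S) = 19 — off by 4.00.

J = (0.00, 0.00) ✓; JH at 29.30° ✓; |JH| = 50.90 ✓; ∠JHE = 153.1° ✓; |HE| = 40.40 ✓; ∠(HE, ES) = 90.00° ✓; |ES| = 15.00 ✗.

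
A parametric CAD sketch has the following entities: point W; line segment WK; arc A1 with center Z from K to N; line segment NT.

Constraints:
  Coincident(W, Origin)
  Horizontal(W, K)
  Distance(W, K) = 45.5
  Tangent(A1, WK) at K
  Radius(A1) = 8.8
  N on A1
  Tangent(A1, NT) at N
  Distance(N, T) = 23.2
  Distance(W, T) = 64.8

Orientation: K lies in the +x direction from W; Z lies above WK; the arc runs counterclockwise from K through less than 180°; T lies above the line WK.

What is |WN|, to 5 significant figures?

54.786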